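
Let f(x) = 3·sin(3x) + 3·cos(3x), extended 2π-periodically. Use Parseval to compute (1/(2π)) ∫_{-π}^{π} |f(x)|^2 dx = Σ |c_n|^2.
Σ |c_n|^2 = 9

Expand |f|^2 and use orthogonality of {sin(nx), cos(mx)} on [-π, π]:
  ∫_{-π}^{π} sin(nx)^2 dx = π, ∫ cos(mx)^2 dx = π, and cross terms integrate to 0.
So ∫_{-π}^{π} f(x)^2 dx = 3^2 · π + 3^2 · π = (9 + 9)π.
Divide by 2π: (9 + 9)/2 = 9.
By Parseval, this equals Σ |c_n|^2.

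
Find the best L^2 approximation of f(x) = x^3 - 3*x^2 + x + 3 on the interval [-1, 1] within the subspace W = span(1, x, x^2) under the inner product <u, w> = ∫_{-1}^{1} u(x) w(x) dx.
g(x) = -3*x^2 + 8*x/5 + 3

The best approximation g ∈ W is the orthogonal projection of f onto W. Writing g = a_0 + a_1 x + a_2 x^2, the coefficients solve the normal equations G · a = b where
  G_{ij} = <φ_i, φ_j> and b_i = <f, φ_i>, with φ_0 = 1, φ_1 = x, φ_2 = x^2.
G =
  [2, 0, 2/3]
  [0, 2/3, 0]
  [2/3, 0, 2/5],
b = (4, 16/15, 4/5).
Solving gives a_0 = 3, a_1 = 8/5, a_2 = -3, so
  g(x) = -3*x^2 + 8*x/5 + 3.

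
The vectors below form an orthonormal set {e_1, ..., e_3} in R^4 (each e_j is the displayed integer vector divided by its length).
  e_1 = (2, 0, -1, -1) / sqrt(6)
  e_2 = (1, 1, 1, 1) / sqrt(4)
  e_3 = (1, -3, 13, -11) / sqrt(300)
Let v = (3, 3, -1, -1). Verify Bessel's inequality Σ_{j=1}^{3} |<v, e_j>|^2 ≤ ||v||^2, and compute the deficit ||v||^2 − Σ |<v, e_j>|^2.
Σ |<v, e_j>|^2 = 372/25; ||v||^2 = 20; deficit = 128/25

Write each e_j = u_j / sqrt(<u_j, u_j>) where u_j is the displayed integer vector. Then <v, e_j> = <v, u_j> / sqrt(<u_j, u_j>), so |<v, e_j>|^2 = <v, u_j>^2 / <u_j, u_j>.
Coefficients: <v, e_1> = 8/sqrt(6), <v, e_2> = 4/sqrt(4), <v, e_3> = -8/sqrt(300).
Square and sum: Σ |<v, e_j>|^2 = 372/25.
Compute ||v||^2 = v·v = 20.
Deficit = 20 − 372/25 = 128/25 ≥ 0, confirming Bessel's inequality. (The deficit equals ||v − Σ <v,e_j> e_j||^2, the squared distance from v to span{e_j}.)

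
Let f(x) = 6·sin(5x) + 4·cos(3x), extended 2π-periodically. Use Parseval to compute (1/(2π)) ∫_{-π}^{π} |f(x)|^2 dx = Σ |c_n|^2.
Σ |c_n|^2 = 26

Expand |f|^2 and use orthogonality of {sin(nx), cos(mx)} on [-π, π]:
  ∫_{-π}^{π} sin(nx)^2 dx = π, ∫ cos(mx)^2 dx = π, and cross terms integrate to 0.
So ∫_{-π}^{π} f(x)^2 dx = 6^2 · π + 4^2 · π = (36 + 16)π.
Divide by 2π: (36 + 16)/2 = 26.
By Parseval, this equals Σ |c_n|^2.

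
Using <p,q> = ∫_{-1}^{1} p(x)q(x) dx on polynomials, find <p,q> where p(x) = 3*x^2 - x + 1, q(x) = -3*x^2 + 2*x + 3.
<p,q> = 76/15

Expand the product: p(x)·q(x) = -9*x^4 + 9*x^3 + 4*x^2 - x + 3.
∫_{-1}^{1} of each monomial x^k gives [2/(k+1) if k even, 0 if k odd]. Integrating term-by-term (or equivalently evaluating the antiderivative F(x) = -9*x^5/5 + 9*x^4/4 + 4*x^3/3 - x^2/2 + 3*x at the endpoints):
  F(1) − F(−1) = 257/60 − (-47/60) = 76/15.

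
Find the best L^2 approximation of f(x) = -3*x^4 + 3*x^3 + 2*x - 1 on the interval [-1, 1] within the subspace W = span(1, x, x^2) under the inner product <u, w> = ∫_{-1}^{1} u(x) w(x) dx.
g(x) = -18*x^2/7 + 19*x/5 - 26/35

The best approximation g ∈ W is the orthogonal projection of f onto W. Writing g = a_0 + a_1 x + a_2 x^2, the coefficients solve the normal equations G · a = b where
  G_{ij} = <φ_i, φ_j> and b_i = <f, φ_i>, with φ_0 = 1, φ_1 = x, φ_2 = x^2.
G =
  [2, 0, 2/3]
  [0, 2/3, 0]
  [2/3, 0, 2/5],
b = (-16/5, 38/15, -32/21).
Solving gives a_0 = -26/35, a_1 = 19/5, a_2 = -18/7, so
  g(x) = -18*x^2/7 + 19*x/5 - 26/35.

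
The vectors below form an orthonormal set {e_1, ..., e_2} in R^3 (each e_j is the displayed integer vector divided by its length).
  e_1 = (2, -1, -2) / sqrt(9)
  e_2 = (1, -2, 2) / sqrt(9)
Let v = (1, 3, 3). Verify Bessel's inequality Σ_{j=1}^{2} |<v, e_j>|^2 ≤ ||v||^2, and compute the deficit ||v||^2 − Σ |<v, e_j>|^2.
Σ |<v, e_j>|^2 = 50/9; ||v||^2 = 19; deficit = 121/9

Write each e_j = u_j / sqrt(<u_j, u_j>) where u_j is the displayed integer vector. Then <v, e_j> = <v, u_j> / sqrt(<u_j, u_j>), so |<v, e_j>|^2 = <v, u_j>^2 / <u_j, u_j>.
Coefficients: <v, e_1> = -7/sqrt(9), <v, e_2> = 1/sqrt(9).
Square and sum: Σ |<v, e_j>|^2 = 50/9.
Compute ||v||^2 = v·v = 19.
Deficit = 19 − 50/9 = 121/9 ≥ 0, confirming Bessel's inequality. (The deficit equals ||v − Σ <v,e_j> e_j||^2, the squared distance from v to span{e_j}.)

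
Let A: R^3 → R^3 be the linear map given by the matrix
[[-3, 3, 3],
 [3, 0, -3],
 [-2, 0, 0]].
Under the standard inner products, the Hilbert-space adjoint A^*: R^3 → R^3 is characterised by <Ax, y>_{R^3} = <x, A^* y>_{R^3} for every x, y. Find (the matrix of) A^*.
A^* = A^T =
[[-3, 3, -2],
 [3, 0, 0],
 [3, -3, 0]]

For real matrices with standard dot products, the defining identity <Ax, y> = <x, A^* y> gives (Ax)^T y = x^T (A^*) y, i.e. x^T A^T y = x^T (A^*) y. Since this holds for all x, y, we must have A^* = A^T. Therefore
A^* =
[[-3, 3, -2],
 [3, 0, 0],
 [3, -3, 0]].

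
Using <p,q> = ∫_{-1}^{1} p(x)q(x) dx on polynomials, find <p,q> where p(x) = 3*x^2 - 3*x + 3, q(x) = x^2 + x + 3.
<p,q> = 126/5

Expand the product: p(x)·q(x) = 3*x^4 + 9*x^2 - 6*x + 9.
∫_{-1}^{1} of each monomial x^k gives [2/(k+1) if k even, 0 if k odd]. Integrating term-by-term (or equivalently evaluating the antiderivative F(x) = 3*x^5/5 + 3*x^3 - 3*x^2 + 9*x at the endpoints):
  F(1) − F(−1) = 48/5 − (-78/5) = 126/5.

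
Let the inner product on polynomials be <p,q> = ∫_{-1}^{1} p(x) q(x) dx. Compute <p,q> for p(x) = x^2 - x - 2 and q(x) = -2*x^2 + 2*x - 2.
<p,q> = 36/5

Expand the product: p(x)·q(x) = -2*x^4 + 4*x^3 - 2*x + 4.
∫_{-1}^{1} of each monomial x^k gives [2/(k+1) if k even, 0 if k odd]. Integrating term-by-term (or equivalently evaluating the antiderivative F(x) = -2*x^5/5 + x^4 - x^2 + 4*x at the endpoints):
  F(1) − F(−1) = 18/5 − (-18/5) = 36/5.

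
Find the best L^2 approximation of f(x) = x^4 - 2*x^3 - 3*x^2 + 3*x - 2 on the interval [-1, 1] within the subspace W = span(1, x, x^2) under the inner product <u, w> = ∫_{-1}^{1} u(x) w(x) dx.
g(x) = -15*x^2/7 + 9*x/5 - 73/35

The best approximation g ∈ W is the orthogonal projection of f onto W. Writing g = a_0 + a_1 x + a_2 x^2, the coefficients solve the normal equations G · a = b where
  G_{ij} = <φ_i, φ_j> and b_i = <f, φ_i>, with φ_0 = 1, φ_1 = x, φ_2 = x^2.
G =
  [2, 0, 2/3]
  [0, 2/3, 0]
  [2/3, 0, 2/5],
b = (-28/5, 6/5, -236/105).
Solving gives a_0 = -73/35, a_1 = 9/5, a_2 = -15/7, so
  g(x) = -15*x^2/7 + 9*x/5 - 73/35.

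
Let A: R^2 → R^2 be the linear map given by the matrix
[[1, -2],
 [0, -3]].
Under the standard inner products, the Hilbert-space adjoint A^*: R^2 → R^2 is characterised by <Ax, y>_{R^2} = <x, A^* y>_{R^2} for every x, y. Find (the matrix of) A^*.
A^* = A^T =
[[1, 0],
 [-2, -3]]

For real matrices with standard dot products, the defining identity <Ax, y> = <x, A^* y> gives (Ax)^T y = x^T (A^*) y, i.e. x^T A^T y = x^T (A^*) y. Since this holds for all x, y, we must have A^* = A^T. Therefore
A^* =
[[1, 0],
 [-2, -3]].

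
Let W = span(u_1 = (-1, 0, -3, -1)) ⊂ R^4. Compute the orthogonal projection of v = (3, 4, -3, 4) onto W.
proj_W(v) = (-2/11, 0, -6/11, -2/11)

Set up U = [u_1 | ... | u_1] ∈ R^(4×1). The projector onto W = col(U) is P = U (U^T U)^(-1) U^T.
Compute U^T U =
  [11],
and U^T v = (2).
Solve U^T U · c = U^T v for the coefficients: c = (2/11). The projection is proj_W(v) = U c.
Check: (v - proj_W(v)) · u_1 = 0  (should be 0).
Result: proj_W(v) = (-2/11, 0, -6/11, -2/11).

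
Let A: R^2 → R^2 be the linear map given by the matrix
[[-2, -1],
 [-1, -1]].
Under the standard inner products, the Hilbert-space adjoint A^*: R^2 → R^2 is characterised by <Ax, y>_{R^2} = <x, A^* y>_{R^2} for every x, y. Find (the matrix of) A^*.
A^* = A^T =
[[-2, -1],
 [-1, -1]]

For real matrices with standard dot products, the defining identity <Ax, y> = <x, A^* y> gives (Ax)^T y = x^T (A^*) y, i.e. x^T A^T y = x^T (A^*) y. Since this holds for all x, y, we must have A^* = A^T. Therefore
A^* =
[[-2, -1],
 [-1, -1]].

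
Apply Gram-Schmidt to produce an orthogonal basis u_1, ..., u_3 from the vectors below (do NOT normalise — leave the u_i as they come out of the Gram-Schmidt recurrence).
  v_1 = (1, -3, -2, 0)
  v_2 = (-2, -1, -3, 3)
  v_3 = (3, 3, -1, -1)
Orthogonal basis:
  u_1 = (1, -3, -2, 0)
  u_2 = (-5/2, 1/2, -2, 3)
  u_3 = (652/273, 634/273, -625/273, 1/13)

Apply the Gram-Schmidt recurrence
  u_1 = v_1
  u_i = v_i − Σ_{j<i} ((v_i · u_j) / (u_j · u_j)) · u_j.

Step by step this gives:
  u_1 = (1, -3, -2, 0)
  u_2 = (-5/2, 1/2, -2, 3)
  u_3 = (652/273, 634/273, -625/273, 1/13)

Orthogonality check:
  u_2 · u_1 = 0 (should be 0)
  u_3 · u_1 = 0 (should be 0)
  u_3 · u_2 = 0 (should be 0)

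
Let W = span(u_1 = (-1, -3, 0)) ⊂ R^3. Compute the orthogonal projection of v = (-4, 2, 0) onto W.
proj_W(v) = (1/5, 3/5, 0)

Set up U = [u_1 | ... | u_1] ∈ R^(3×1). The projector onto W = col(U) is P = U (U^T U)^(-1) U^T.
Compute U^T U =
  [10],
and U^T v = (-2).
Solve U^T U · c = U^T v for the coefficients: c = (-1/5). The projection is proj_W(v) = U c.
Check: (v - proj_W(v)) · u_1 = 0  (should be 0).
Result: proj_W(v) = (1/5, 3/5, 0).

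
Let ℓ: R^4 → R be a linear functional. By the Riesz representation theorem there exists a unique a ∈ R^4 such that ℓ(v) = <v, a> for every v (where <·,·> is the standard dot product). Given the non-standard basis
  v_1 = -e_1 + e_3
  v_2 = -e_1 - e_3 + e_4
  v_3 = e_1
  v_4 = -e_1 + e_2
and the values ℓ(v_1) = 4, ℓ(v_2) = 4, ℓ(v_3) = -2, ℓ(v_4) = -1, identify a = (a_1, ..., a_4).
a = (-2, -3, 2, 4)

Write a = (a_1, ..., a_4) in the standard basis. For each basis vector v_i, ℓ(v_i) = <v_i, a> is a linear equation in the a_j's. Collect the n equations into a matrix system V a = ℓ, where row i of V is v_i (expressed in the standard basis). Since V is invertible (lower-triangular with 1s on the diagonal, up to permutation), solve by back-substitution:
  V =
[[-1, 0, 1, 0],
 [-1, 0, -1, 1],
 [1, 0, 0, 0],
 [-1, 1, 0, 0]]
  V a = (4, 4, -2, -1)
Solving gives a = (-2, -3, 2, 4).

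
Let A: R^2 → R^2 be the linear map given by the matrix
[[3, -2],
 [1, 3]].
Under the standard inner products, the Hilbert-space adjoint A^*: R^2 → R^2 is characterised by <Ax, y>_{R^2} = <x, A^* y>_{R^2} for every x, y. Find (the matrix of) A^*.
A^* = A^T =
[[3, 1],
 [-2, 3]]

For real matrices with standard dot products, the defining identity <Ax, y> = <x, A^* y> gives (Ax)^T y = x^T (A^*) y, i.e. x^T A^T y = x^T (A^*) y. Since this holds for all x, y, we must have A^* = A^T. Therefore
A^* =
[[3, 1],
 [-2, 3]].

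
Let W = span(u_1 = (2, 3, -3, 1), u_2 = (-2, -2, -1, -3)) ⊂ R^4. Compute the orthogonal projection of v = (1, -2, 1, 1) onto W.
proj_W(v) = (-22/157, -86/157, 245/157, 95/157)

Set up U = [u_1 | ... | u_2] ∈ R^(4×2). The projector onto W = col(U) is P = U (U^T U)^(-1) U^T.
Compute U^T U =
  [23, -10]
  [-10, 18],
and U^T v = (-6, -2).
Solve U^T U · c = U^T v for the coefficients: c = (-64/157, -53/157). The projection is proj_W(v) = U c.
Check: (v - proj_W(v)) · u_1 = 0  (should be 0).
Check: (v - proj_W(v)) · u_2 = 0  (should be 0).
Result: proj_W(v) = (-22/157, -86/157, 245/157, 95/157).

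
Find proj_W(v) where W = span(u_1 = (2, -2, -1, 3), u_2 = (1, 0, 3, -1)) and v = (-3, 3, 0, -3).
proj_W(v) = (-3, 33/13, -3/26, -87/26)

Set up U = [u_1 | ... | u_2] ∈ R^(4×2). The projector onto W = col(U) is P = U (U^T U)^(-1) U^T.
Compute U^T U =
  [18, -4]
  [-4, 11],
and U^T v = (-21, 0).
Solve U^T U · c = U^T v for the coefficients: c = (-33/26, -6/13). The projection is proj_W(v) = U c.
Check: (v - proj_W(v)) · u_1 = 0  (should be 0).
Check: (v - proj_W(v)) · u_2 = 0  (should be 0).
Result: proj_W(v) = (-3, 33/13, -3/26, -87/26).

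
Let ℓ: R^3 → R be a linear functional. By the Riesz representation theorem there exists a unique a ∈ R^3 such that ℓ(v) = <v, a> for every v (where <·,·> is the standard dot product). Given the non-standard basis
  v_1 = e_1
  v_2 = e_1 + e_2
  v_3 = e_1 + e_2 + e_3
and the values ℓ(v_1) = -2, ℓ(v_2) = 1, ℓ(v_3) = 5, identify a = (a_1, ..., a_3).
a = (-2, 3, 4)

Write a = (a_1, ..., a_3) in the standard basis. For each basis vector v_i, ℓ(v_i) = <v_i, a> is a linear equation in the a_j's. Collect the n equations into a matrix system V a = ℓ, where row i of V is v_i (expressed in the standard basis). Since V is invertible (lower-triangular with 1s on the diagonal, up to permutation), solve by back-substitution:
  V =
[[1, 0, 0],
 [1, 1, 0],
 [1, 1, 1]]
  V a = (-2, 1, 5)
Solving gives a = (-2, 3, 4).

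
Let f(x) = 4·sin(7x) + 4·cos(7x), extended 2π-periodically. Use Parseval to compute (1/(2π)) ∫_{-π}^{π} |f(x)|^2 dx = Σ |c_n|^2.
Σ |c_n|^2 = 16

Expand |f|^2 and use orthogonality of {sin(nx), cos(mx)} on [-π, π]:
  ∫_{-π}^{π} sin(nx)^2 dx = π, ∫ cos(mx)^2 dx = π, and cross terms integrate to 0.
So ∫_{-π}^{π} f(x)^2 dx = 4^2 · π + 4^2 · π = (16 + 16)π.
Divide by 2π: (16 + 16)/2 = 16.
By Parseval, this equals Σ |c_n|^2.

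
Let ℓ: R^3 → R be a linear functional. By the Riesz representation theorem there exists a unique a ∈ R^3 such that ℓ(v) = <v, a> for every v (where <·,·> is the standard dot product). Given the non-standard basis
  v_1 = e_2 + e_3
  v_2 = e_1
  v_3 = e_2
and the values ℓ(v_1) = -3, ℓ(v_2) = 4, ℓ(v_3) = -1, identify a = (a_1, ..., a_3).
a = (4, -1, -2)

Write a = (a_1, ..., a_3) in the standard basis. For each basis vector v_i, ℓ(v_i) = <v_i, a> is a linear equation in the a_j's. Collect the n equations into a matrix system V a = ℓ, where row i of V is v_i (expressed in the standard basis). Since V is invertible (lower-triangular with 1s on the diagonal, up to permutation), solve by back-substitution:
  V =
[[0, 1, 1],
 [1, 0, 0],
 [0, 1, 0]]
  V a = (-3, 4, -1)
Solving gives a = (4, -1, -2).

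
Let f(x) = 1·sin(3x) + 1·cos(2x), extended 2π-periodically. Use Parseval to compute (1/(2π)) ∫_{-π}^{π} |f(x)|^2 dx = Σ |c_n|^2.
Σ |c_n|^2 = 1

Expand |f|^2 and use orthogonality of {sin(nx), cos(mx)} on [-π, π]:
  ∫_{-π}^{π} sin(nx)^2 dx = π, ∫ cos(mx)^2 dx = π, and cross terms integrate to 0.
So ∫_{-π}^{π} f(x)^2 dx = 1^2 · π + 1^2 · π = (1 + 1)π.
Divide by 2π: (1 + 1)/2 = 1.
By Parseval, this equals Σ |c_n|^2.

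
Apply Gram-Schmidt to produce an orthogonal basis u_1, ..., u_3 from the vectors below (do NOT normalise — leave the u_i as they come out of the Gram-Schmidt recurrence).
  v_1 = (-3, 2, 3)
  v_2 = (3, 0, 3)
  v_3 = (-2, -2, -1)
Orthogonal basis:
  u_1 = (-3, 2, 3)
  u_2 = (3, 0, 3)
  u_3 = (-7/11, -21/11, 7/11)

Apply the Gram-Schmidt recurrence
  u_1 = v_1
  u_i = v_i − Σ_{j<i} ((v_i · u_j) / (u_j · u_j)) · u_j.

Step by step this gives:
  u_1 = (-3, 2, 3)
  u_2 = (3, 0, 3)
  u_3 = (-7/11, -21/11, 7/11)

Orthogonality check:
  u_2 · u_1 = 0 (should be 0)
  u_3 · u_1 = 0 (should be 0)
  u_3 · u_2 = 0 (should be 0)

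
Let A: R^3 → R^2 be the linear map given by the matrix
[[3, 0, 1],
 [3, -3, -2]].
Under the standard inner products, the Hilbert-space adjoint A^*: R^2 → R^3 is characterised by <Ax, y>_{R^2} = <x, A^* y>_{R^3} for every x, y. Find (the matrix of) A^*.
A^* = A^T =
[[3, 3],
 [0, -3],
 [1, -2]]

For real matrices with standard dot products, the defining identity <Ax, y> = <x, A^* y> gives (Ax)^T y = x^T (A^*) y, i.e. x^T A^T y = x^T (A^*) y. Since this holds for all x, y, we must have A^* = A^T. Therefore
A^* =
[[3, 3],
 [0, -3],
 [1, -2]].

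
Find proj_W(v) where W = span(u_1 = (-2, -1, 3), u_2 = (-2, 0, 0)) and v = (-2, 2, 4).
proj_W(v) = (-2, -1, 3)

Set up U = [u_1 | ... | u_2] ∈ R^(3×2). The projector onto W = col(U) is P = U (U^T U)^(-1) U^T.
Compute U^T U =
  [14, 4]
  [4, 4],
and U^T v = (14, 4).
Solve U^T U · c = U^T v for the coefficients: c = (1, 0). The projection is proj_W(v) = U c.
Check: (v - proj_W(v)) · u_1 = 0  (should be 0).
Check: (v - proj_W(v)) · u_2 = 0  (should be 0).
Result: proj_W(v) = (-2, -1, 3).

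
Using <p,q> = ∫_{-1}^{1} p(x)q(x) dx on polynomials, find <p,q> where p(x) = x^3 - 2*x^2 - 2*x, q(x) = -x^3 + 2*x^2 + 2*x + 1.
<p,q> = -30/7

Expand the product: p(x)·q(x) = -x^6 + 4*x^5 - 7*x^3 - 6*x^2 - 2*x.
∫_{-1}^{1} of each monomial x^k gives [2/(k+1) if k even, 0 if k odd]. Integrating term-by-term (or equivalently evaluating the antiderivative F(x) = -x^7/7 + 2*x^6/3 - 7*x^4/4 - 2*x^3 - x^2 at the endpoints):
  F(1) − F(−1) = -355/84 − (5/84) = -30/7.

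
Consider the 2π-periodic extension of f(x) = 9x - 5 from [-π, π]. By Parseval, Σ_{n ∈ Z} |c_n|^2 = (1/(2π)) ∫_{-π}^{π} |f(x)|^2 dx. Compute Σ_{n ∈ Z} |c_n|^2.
Σ |c_n|^2 = 27π^2 + 25

Expand and integrate term by term over [-π, π]:
  ∫ (9x)^2 dx = 81·(2π^3/3); ∫ 2·9·(-5)·x dx = 0 (odd integrand); ∫ (-5)^2 dx = 25·2π.
So (1/(2π)) ∫_{-π}^{π} (9x - 5)^2 dx = 81π^2/3 + 25 = 27π^2 + 25.
Parseval ⇒ Σ |c_n|^2 = 27π^2 + 25.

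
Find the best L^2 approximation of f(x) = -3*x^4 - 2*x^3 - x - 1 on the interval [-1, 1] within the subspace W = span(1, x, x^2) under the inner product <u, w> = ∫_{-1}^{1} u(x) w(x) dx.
g(x) = -18*x^2/7 - 11*x/5 - 26/35

The best approximation g ∈ W is the orthogonal projection of f onto W. Writing g = a_0 + a_1 x + a_2 x^2, the coefficients solve the normal equations G · a = b where
  G_{ij} = <φ_i, φ_j> and b_i = <f, φ_i>, with φ_0 = 1, φ_1 = x, φ_2 = x^2.
G =
  [2, 0, 2/3]
  [0, 2/3, 0]
  [2/3, 0, 2/5],
b = (-16/5, -22/15, -32/21).
Solving gives a_0 = -26/35, a_1 = -11/5, a_2 = -18/7, so
  g(x) = -18*x^2/7 - 11*x/5 - 26/35.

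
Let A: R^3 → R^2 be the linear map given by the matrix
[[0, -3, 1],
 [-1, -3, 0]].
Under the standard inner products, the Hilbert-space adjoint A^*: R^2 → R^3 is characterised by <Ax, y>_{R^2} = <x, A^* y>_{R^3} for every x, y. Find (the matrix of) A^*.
A^* = A^T =
[[0, -1],
 [-3, -3],
 [1, 0]]

For real matrices with standard dot products, the defining identity <Ax, y> = <x, A^* y> gives (Ax)^T y = x^T (A^*) y, i.e. x^T A^T y = x^T (A^*) y. Since this holds for all x, y, we must have A^* = A^T. Therefore
A^* =
[[0, -1],
 [-3, -3],
 [1, 0]].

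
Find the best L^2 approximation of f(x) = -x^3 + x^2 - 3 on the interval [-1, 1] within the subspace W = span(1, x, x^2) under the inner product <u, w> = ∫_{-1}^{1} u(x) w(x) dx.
g(x) = x^2 - 3*x/5 - 3

The best approximation g ∈ W is the orthogonal projection of f onto W. Writing g = a_0 + a_1 x + a_2 x^2, the coefficients solve the normal equations G · a = b where
  G_{ij} = <φ_i, φ_j> and b_i = <f, φ_i>, with φ_0 = 1, φ_1 = x, φ_2 = x^2.
G =
  [2, 0, 2/3]
  [0, 2/3, 0]
  [2/3, 0, 2/5],
b = (-16/3, -2/5, -8/5).
Solving gives a_0 = -3, a_1 = -3/5, a_2 = 1, so
  g(x) = x^2 - 3*x/5 - 3.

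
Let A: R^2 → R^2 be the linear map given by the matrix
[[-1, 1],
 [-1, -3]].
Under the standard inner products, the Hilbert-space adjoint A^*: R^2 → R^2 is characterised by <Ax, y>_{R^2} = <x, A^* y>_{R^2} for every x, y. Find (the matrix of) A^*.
A^* = A^T =
[[-1, -1],
 [1, -3]]

For real matrices with standard dot products, the defining identity <Ax, y> = <x, A^* y> gives (Ax)^T y = x^T (A^*) y, i.e. x^T A^T y = x^T (A^*) y. Since this holds for all x, y, we must have A^* = A^T. Therefore
A^* =
[[-1, -1],
 [1, -3]].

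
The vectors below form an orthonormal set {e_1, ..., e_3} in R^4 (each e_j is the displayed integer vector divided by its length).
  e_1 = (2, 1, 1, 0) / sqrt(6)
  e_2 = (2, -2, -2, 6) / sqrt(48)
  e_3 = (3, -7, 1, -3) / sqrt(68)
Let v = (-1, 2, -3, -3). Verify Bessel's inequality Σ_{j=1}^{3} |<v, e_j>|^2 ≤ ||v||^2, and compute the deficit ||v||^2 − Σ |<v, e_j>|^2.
Σ |<v, e_j>|^2 = 341/34; ||v||^2 = 23; deficit = 441/34

Write each e_j = u_j / sqrt(<u_j, u_j>) where u_j is the displayed integer vector. Then <v, e_j> = <v, u_j> / sqrt(<u_j, u_j>), so |<v, e_j>|^2 = <v, u_j>^2 / <u_j, u_j>.
Coefficients: <v, e_1> = -3/sqrt(6), <v, e_2> = -18/sqrt(48), <v, e_3> = -11/sqrt(68).
Square and sum: Σ |<v, e_j>|^2 = 341/34.
Compute ||v||^2 = v·v = 23.
Deficit = 23 − 341/34 = 441/34 ≥ 0, confirming Bessel's inequality. (The deficit equals ||v − Σ <v,e_j> e_j||^2, the squared distance from v to span{e_j}.)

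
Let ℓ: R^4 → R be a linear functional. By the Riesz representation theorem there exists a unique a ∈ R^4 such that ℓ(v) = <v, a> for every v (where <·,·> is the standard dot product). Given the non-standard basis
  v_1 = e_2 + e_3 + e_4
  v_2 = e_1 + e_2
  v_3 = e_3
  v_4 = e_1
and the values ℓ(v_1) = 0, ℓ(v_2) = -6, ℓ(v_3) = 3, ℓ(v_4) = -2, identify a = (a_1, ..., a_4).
a = (-2, -4, 3, 1)

Write a = (a_1, ..., a_4) in the standard basis. For each basis vector v_i, ℓ(v_i) = <v_i, a> is a linear equation in the a_j's. Collect the n equations into a matrix system V a = ℓ, where row i of V is v_i (expressed in the standard basis). Since V is invertible (lower-triangular with 1s on the diagonal, up to permutation), solve by back-substitution:
  V =
[[0, 1, 1, 1],
 [1, 1, 0, 0],
 [0, 0, 1, 0],
 [1, 0, 0, 0]]
  V a = (0, -6, 3, -2)
Solving gives a = (-2, -4, 3, 1).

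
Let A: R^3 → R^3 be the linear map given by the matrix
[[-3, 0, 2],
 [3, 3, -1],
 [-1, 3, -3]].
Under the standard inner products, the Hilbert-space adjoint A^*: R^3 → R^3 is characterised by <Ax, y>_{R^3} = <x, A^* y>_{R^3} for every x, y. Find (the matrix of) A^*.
A^* = A^T =
[[-3, 3, -1],
 [0, 3, 3],
 [2, -1, -3]]

For real matrices with standard dot products, the defining identity <Ax, y> = <x, A^* y> gives (Ax)^T y = x^T (A^*) y, i.e. x^T A^T y = x^T (A^*) y. Since this holds for all x, y, we must have A^* = A^T. Therefore
A^* =
[[-3, 3, -1],
 [0, 3, 3],
 [2, -1, -3]].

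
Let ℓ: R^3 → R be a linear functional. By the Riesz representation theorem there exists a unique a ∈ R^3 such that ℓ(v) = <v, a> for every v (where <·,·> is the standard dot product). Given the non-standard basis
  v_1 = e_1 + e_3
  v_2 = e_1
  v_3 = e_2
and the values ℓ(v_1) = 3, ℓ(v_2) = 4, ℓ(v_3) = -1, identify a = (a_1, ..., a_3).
a = (4, -1, -1)

Write a = (a_1, ..., a_3) in the standard basis. For each basis vector v_i, ℓ(v_i) = <v_i, a> is a linear equation in the a_j's. Collect the n equations into a matrix system V a = ℓ, where row i of V is v_i (expressed in the standard basis). Since V is invertible (lower-triangular with 1s on the diagonal, up to permutation), solve by back-substitution:
  V =
[[1, 0, 1],
 [1, 0, 0],
 [0, 1, 0]]
  V a = (3, 4, -1)
Solving gives a = (4, -1, -1).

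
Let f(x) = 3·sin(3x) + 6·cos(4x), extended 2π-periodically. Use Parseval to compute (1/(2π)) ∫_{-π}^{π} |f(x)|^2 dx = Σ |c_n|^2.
Σ |c_n|^2 = 45/2

Expand |f|^2 and use orthogonality of {sin(nx), cos(mx)} on [-π, π]:
  ∫_{-π}^{π} sin(nx)^2 dx = π, ∫ cos(mx)^2 dx = π, and cross terms integrate to 0.
So ∫_{-π}^{π} f(x)^2 dx = 3^2 · π + 6^2 · π = (9 + 36)π.
Divide by 2π: (9 + 36)/2 = 45/2.
By Parseval, this equals Σ |c_n|^2.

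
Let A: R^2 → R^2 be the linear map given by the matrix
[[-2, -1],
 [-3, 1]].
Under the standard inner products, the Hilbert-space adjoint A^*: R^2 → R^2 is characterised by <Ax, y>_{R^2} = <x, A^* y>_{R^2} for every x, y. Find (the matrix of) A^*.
A^* = A^T =
[[-2, -3],
 [-1, 1]]

For real matrices with standard dot products, the defining identity <Ax, y> = <x, A^* y> gives (Ax)^T y = x^T (A^*) y, i.e. x^T A^T y = x^T (A^*) y. Since this holds for all x, y, we must have A^* = A^T. Therefore
A^* =
[[-2, -3],
 [-1, 1]].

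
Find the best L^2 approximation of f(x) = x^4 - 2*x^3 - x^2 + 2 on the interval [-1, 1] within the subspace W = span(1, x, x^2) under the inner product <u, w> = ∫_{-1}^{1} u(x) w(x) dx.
g(x) = -x^2/7 - 6*x/5 + 67/35

The best approximation g ∈ W is the orthogonal projection of f onto W. Writing g = a_0 + a_1 x + a_2 x^2, the coefficients solve the normal equations G · a = b where
  G_{ij} = <φ_i, φ_j> and b_i = <f, φ_i>, with φ_0 = 1, φ_1 = x, φ_2 = x^2.
G =
  [2, 0, 2/3]
  [0, 2/3, 0]
  [2/3, 0, 2/5],
b = (56/15, -4/5, 128/105).
Solving gives a_0 = 67/35, a_1 = -6/5, a_2 = -1/7, so
  g(x) = -x^2/7 - 6*x/5 + 67/35.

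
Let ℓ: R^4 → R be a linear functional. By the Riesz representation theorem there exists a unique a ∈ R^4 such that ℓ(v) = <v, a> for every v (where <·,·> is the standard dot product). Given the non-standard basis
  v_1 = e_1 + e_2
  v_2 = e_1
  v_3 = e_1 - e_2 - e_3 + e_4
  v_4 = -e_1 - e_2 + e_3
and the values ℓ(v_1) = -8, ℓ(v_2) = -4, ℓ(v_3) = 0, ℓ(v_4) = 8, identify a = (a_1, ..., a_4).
a = (-4, -4, 0, 0)

Write a = (a_1, ..., a_4) in the standard basis. For each basis vector v_i, ℓ(v_i) = <v_i, a> is a linear equation in the a_j's. Collect the n equations into a matrix system V a = ℓ, where row i of V is v_i (expressed in the standard basis). Since V is invertible (lower-triangular with 1s on the diagonal, up to permutation), solve by back-substitution:
  V =
[[1, 1, 0, 0],
 [1, 0, 0, 0],
 [1, -1, -1, 1],
 [-1, -1, 1, 0]]
  V a = (-8, -4, 0, 8)
Solving gives a = (-4, -4, 0, 0).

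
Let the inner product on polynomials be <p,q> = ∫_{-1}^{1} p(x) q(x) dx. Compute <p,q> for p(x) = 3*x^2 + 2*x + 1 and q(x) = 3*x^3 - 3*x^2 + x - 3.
<p,q> = -208/15

Expand the product: p(x)·q(x) = 9*x^5 - 3*x^4 - 10*x^2 - 5*x - 3.
∫_{-1}^{1} of each monomial x^k gives [2/(k+1) if k even, 0 if k odd]. Integrating term-by-term (or equivalently evaluating the antiderivative F(x) = 3*x^6/2 - 3*x^5/5 - 10*x^3/3 - 5*x^2/2 - 3*x at the endpoints):
  F(1) − F(−1) = -119/15 − (89/15) = -208/15.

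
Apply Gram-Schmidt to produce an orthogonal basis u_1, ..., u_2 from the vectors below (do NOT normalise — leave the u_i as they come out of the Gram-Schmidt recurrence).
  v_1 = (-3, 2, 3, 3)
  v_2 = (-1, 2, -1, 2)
Orthogonal basis:
  u_1 = (-3, 2, 3, 3)
  u_2 = (-1/31, 42/31, -61/31, 32/31)

Apply the Gram-Schmidt recurrence
  u_1 = v_1
  u_i = v_i − Σ_{j<i} ((v_i · u_j) / (u_j · u_j)) · u_j.

Step by step this gives:
  u_1 = (-3, 2, 3, 3)
  u_2 = (-1/31, 42/31, -61/31, 32/31)

Orthogonality check:
  u_2 · u_1 = 0 (should be 0)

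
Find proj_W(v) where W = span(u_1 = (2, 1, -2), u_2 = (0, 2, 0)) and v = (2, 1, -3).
proj_W(v) = (5/2, 1, -5/2)

Set up U = [u_1 | ... | u_2] ∈ R^(3×2). The projector onto W = col(U) is P = U (U^T U)^(-1) U^T.
Compute U^T U =
  [9, 2]
  [2, 4],
and U^T v = (11, 2).
Solve U^T U · c = U^T v for the coefficients: c = (5/4, -1/8). The projection is proj_W(v) = U c.
Check: (v - proj_W(v)) · u_1 = 0  (should be 0).
Check: (v - proj_W(v)) · u_2 = 0  (should be 0).
Result: proj_W(v) = (5/2, 1, -5/2).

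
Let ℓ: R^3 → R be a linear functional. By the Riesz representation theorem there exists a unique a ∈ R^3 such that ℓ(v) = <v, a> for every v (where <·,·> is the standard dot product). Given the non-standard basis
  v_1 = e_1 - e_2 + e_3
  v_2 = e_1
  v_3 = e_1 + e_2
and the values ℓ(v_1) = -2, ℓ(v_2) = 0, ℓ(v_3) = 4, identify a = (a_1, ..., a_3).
a = (0, 4, 2)

Write a = (a_1, ..., a_3) in the standard basis. For each basis vector v_i, ℓ(v_i) = <v_i, a> is a linear equation in the a_j's. Collect the n equations into a matrix system V a = ℓ, where row i of V is v_i (expressed in the standard basis). Since V is invertible (lower-triangular with 1s on the diagonal, up to permutation), solve by back-substitution:
  V =
[[1, -1, 1],
 [1, 0, 0],
 [1, 1, 0]]
  V a = (-2, 0, 4)
Solving gives a = (0, 4, 2).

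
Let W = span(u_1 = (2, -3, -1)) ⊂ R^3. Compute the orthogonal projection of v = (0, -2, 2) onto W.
proj_W(v) = (4/7, -6/7, -2/7)

Set up U = [u_1 | ... | u_1] ∈ R^(3×1). The projector onto W = col(U) is P = U (U^T U)^(-1) U^T.
Compute U^T U =
  [14],
and U^T v = (4).
Solve U^T U · c = U^T v for the coefficients: c = (2/7). The projection is proj_W(v) = U c.
Check: (v - proj_W(v)) · u_1 = 0  (should be 0).
Result: proj_W(v) = (4/7, -6/7, -2/7).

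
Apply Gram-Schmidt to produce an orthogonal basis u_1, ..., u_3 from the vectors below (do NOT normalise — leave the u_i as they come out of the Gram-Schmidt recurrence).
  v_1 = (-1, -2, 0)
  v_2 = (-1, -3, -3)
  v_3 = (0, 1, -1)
Orthogonal basis:
  u_1 = (-1, -2, 0)
  u_2 = (2/5, -1/5, -3)
  u_3 = (-12/23, 6/23, -2/23)

Apply the Gram-Schmidt recurrence
  u_1 = v_1
  u_i = v_i − Σ_{j<i} ((v_i · u_j) / (u_j · u_j)) · u_j.

Step by step this gives:
  u_1 = (-1, -2, 0)
  u_2 = (2/5, -1/5, -3)
  u_3 = (-12/23, 6/23, -2/23)

Orthogonality check:
  u_2 · u_1 = 0 (should be 0)
  u_3 · u_1 = 0 (should be 0)
  u_3 · u_2 = 0 (should be 0)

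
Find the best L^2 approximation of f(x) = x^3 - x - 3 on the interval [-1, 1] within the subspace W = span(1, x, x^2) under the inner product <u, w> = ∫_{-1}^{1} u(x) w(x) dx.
g(x) = -2*x/5 - 3

The best approximation g ∈ W is the orthogonal projection of f onto W. Writing g = a_0 + a_1 x + a_2 x^2, the coefficients solve the normal equations G · a = b where
  G_{ij} = <φ_i, φ_j> and b_i = <f, φ_i>, with φ_0 = 1, φ_1 = x, φ_2 = x^2.
G =
  [2, 0, 2/3]
  [0, 2/3, 0]
  [2/3, 0, 2/5],
b = (-6, -4/15, -2).
Solving gives a_0 = -3, a_1 = -2/5, a_2 = 0, so
  g(x) = -2*x/5 - 3.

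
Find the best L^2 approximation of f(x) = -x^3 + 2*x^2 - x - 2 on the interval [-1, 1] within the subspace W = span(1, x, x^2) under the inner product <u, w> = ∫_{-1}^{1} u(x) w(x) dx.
g(x) = 2*x^2 - 8*x/5 - 2

The best approximation g ∈ W is the orthogonal projection of f onto W. Writing g = a_0 + a_1 x + a_2 x^2, the coefficients solve the normal equations G · a = b where
  G_{ij} = <φ_i, φ_j> and b_i = <f, φ_i>, with φ_0 = 1, φ_1 = x, φ_2 = x^2.
G =
  [2, 0, 2/3]
  [0, 2/3, 0]
  [2/3, 0, 2/5],
b = (-8/3, -16/15, -8/15).
Solving gives a_0 = -2, a_1 = -8/5, a_2 = 2, so
  g(x) = 2*x^2 - 8*x/5 - 2.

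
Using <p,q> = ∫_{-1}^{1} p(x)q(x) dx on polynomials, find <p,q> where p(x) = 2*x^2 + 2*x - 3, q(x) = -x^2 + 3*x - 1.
<p,q> = 148/15

Expand the product: p(x)·q(x) = -2*x^4 + 4*x^3 + 7*x^2 - 11*x + 3.
∫_{-1}^{1} of each monomial x^k gives [2/(k+1) if k even, 0 if k odd]. Integrating term-by-term (or equivalently evaluating the antiderivative F(x) = -2*x^5/5 + x^4 + 7*x^3/3 - 11*x^2/2 + 3*x at the endpoints):
  F(1) − F(−1) = 13/30 − (-283/30) = 148/15.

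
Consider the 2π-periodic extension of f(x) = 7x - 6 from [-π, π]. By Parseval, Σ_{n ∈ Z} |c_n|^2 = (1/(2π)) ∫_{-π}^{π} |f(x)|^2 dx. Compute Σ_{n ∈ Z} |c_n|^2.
Σ |c_n|^2 = 49π^2/3 + 36

Expand and integrate term by term over [-π, π]:
  ∫ (7x)^2 dx = 49·(2π^3/3); ∫ 2·7·(-6)·x dx = 0 (odd integrand); ∫ (-6)^2 dx = 36·2π.
So (1/(2π)) ∫_{-π}^{π} (7x - 6)^2 dx = 49π^2/3 + 36 = 49π^2/3 + 36.
Parseval ⇒ Σ |c_n|^2 = 49π^2/3 + 36.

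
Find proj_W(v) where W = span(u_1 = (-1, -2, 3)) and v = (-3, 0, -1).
proj_W(v) = (0, 0, 0)

Set up U = [u_1 | ... | u_1] ∈ R^(3×1). The projector onto W = col(U) is P = U (U^T U)^(-1) U^T.
Compute U^T U =
  [14],
and U^T v = (0).
Solve U^T U · c = U^T v for the coefficients: c = (0). The projection is proj_W(v) = U c.
Check: (v - proj_W(v)) · u_1 = 0  (should be 0).
Result: proj_W(v) = (0, 0, 0).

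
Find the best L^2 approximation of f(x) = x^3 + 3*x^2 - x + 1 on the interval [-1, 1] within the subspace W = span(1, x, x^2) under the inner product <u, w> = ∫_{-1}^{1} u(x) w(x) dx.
g(x) = 3*x^2 - 2*x/5 + 1

The best approximation g ∈ W is the orthogonal projection of f onto W. Writing g = a_0 + a_1 x + a_2 x^2, the coefficients solve the normal equations G · a = b where
  G_{ij} = <φ_i, φ_j> and b_i = <f, φ_i>, with φ_0 = 1, φ_1 = x, φ_2 = x^2.
G =
  [2, 0, 2/3]
  [0, 2/3, 0]
  [2/3, 0, 2/5],
b = (4, -4/15, 28/15).
Solving gives a_0 = 1, a_1 = -2/5, a_2 = 3, so
  g(x) = 3*x^2 - 2*x/5 + 1.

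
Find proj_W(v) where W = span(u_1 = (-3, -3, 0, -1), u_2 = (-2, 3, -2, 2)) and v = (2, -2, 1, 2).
proj_W(v) = (285/187, -120/187, 162/187, -11/17)

Set up U = [u_1 | ... | u_2] ∈ R^(4×2). The projector onto W = col(U) is P = U (U^T U)^(-1) U^T.
Compute U^T U =
  [19, -5]
  [-5, 21],
and U^T v = (-2, -8).
Solve U^T U · c = U^T v for the coefficients: c = (-41/187, -81/187). The projection is proj_W(v) = U c.
Check: (v - proj_W(v)) · u_1 = 0  (should be 0).
Check: (v - proj_W(v)) · u_2 = 0  (should be 0).
Result: proj_W(v) = (285/187, -120/187, 162/187, -11/17).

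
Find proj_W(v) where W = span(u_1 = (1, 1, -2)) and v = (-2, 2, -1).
proj_W(v) = (1/3, 1/3, -2/3)

Set up U = [u_1 | ... | u_1] ∈ R^(3×1). The projector onto W = col(U) is P = U (U^T U)^(-1) U^T.
Compute U^T U =
  [6],
and U^T v = (2).
Solve U^T U · c = U^T v for the coefficients: c = (1/3). The projection is proj_W(v) = U c.
Check: (v - proj_W(v)) · u_1 = 0  (should be 0).
Result: proj_W(v) = (1/3, 1/3, -2/3).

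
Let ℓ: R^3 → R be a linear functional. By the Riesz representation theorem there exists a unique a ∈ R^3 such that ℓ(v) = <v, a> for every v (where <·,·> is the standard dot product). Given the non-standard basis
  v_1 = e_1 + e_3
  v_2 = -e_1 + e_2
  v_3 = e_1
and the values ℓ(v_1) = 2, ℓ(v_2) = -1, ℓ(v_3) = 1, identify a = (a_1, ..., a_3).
a = (1, 0, 1)

Write a = (a_1, ..., a_3) in the standard basis. For each basis vector v_i, ℓ(v_i) = <v_i, a> is a linear equation in the a_j's. Collect the n equations into a matrix system V a = ℓ, where row i of V is v_i (expressed in the standard basis). Since V is invertible (lower-triangular with 1s on the diagonal, up to permutation), solve by back-substitution:
  V =
[[1, 0, 1],
 [-1, 1, 0],
 [1, 0, 0]]
  V a = (2, -1, 1)
Solving gives a = (1, 0, 1).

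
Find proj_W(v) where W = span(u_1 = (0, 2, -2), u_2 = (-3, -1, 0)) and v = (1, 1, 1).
proj_W(v) = (24/19, 4/19, 4/19)

Set up U = [u_1 | ... | u_2] ∈ R^(3×2). The projector onto W = col(U) is P = U (U^T U)^(-1) U^T.
Compute U^T U =
  [8, -2]
  [-2, 10],
and U^T v = (0, -4).
Solve U^T U · c = U^T v for the coefficients: c = (-2/19, -8/19). The projection is proj_W(v) = U c.
Check: (v - proj_W(v)) · u_1 = 0  (should be 0).
Check: (v - proj_W(v)) · u_2 = 0  (should be 0).
Result: proj_W(v) = (24/19, 4/19, 4/19).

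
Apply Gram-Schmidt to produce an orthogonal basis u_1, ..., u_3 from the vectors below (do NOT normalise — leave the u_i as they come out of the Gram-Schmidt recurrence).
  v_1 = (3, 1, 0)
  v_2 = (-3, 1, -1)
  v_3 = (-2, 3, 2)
Orthogonal basis:
  u_1 = (3, 1, 0)
  u_2 = (-3/5, 9/5, -1)
  u_3 = (-1/2, 3/2, 3)

Apply the Gram-Schmidt recurrence
  u_1 = v_1
  u_i = v_i − Σ_{j<i} ((v_i · u_j) / (u_j · u_j)) · u_j.

Step by step this gives:
  u_1 = (3, 1, 0)
  u_2 = (-3/5, 9/5, -1)
  u_3 = (-1/2, 3/2, 3)

Orthogonality check:
  u_2 · u_1 = 0 (should be 0)
  u_3 · u_1 = 0 (should be 0)
  u_3 · u_2 = 0 (should be 0)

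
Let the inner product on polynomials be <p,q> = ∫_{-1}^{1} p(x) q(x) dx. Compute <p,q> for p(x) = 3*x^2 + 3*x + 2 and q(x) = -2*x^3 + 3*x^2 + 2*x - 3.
<p,q> = -44/5

Expand the product: p(x)·q(x) = -6*x^5 + 3*x^4 + 11*x^3 + 3*x^2 - 5*x - 6.
∫_{-1}^{1} of each monomial x^k gives [2/(k+1) if k even, 0 if k odd]. Integrating term-by-term (or equivalently evaluating the antiderivative F(x) = -x^6 + 3*x^5/5 + 11*x^4/4 + x^3 - 5*x^2/2 - 6*x at the endpoints):
  F(1) − F(−1) = -103/20 − (73/20) = -44/5.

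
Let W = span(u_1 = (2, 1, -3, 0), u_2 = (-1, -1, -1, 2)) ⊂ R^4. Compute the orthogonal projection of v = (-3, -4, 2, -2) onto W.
proj_W(v) = (-17/7, -9/7, 23/7, 2/7)

Set up U = [u_1 | ... | u_2] ∈ R^(4×2). The projector onto W = col(U) is P = U (U^T U)^(-1) U^T.
Compute U^T U =
  [14, 0]
  [0, 7],
and U^T v = (-16, 1).
Solve U^T U · c = U^T v for the coefficients: c = (-8/7, 1/7). The projection is proj_W(v) = U c.
Check: (v - proj_W(v)) · u_1 = 0  (should be 0).
Check: (v - proj_W(v)) · u_2 = 0  (should be 0).
Result: proj_W(v) = (-17/7, -9/7, 23/7, 2/7).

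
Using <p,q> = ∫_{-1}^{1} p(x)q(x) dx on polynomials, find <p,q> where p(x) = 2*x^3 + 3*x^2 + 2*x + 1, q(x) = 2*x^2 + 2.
<p,q> = 176/15

Expand the product: p(x)·q(x) = 4*x^5 + 6*x^4 + 8*x^3 + 8*x^2 + 4*x + 2.
∫_{-1}^{1} of each monomial x^k gives [2/(k+1) if k even, 0 if k odd]. Integrating term-by-term (or equivalently evaluating the antiderivative F(x) = 2*x^6/3 + 6*x^5/5 + 2*x^4 + 8*x^3/3 + 2*x^2 + 2*x at the endpoints):
  F(1) − F(−1) = 158/15 − (-6/5) = 176/15.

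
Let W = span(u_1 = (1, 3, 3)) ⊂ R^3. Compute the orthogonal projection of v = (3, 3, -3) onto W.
proj_W(v) = (3/19, 9/19, 9/19)

Set up U = [u_1 | ... | u_1] ∈ R^(3×1). The projector onto W = col(U) is P = U (U^T U)^(-1) U^T.
Compute U^T U =
  [19],
and U^T v = (3).
Solve U^T U · c = U^T v for the coefficients: c = (3/19). The projection is proj_W(v) = U c.
Check: (v - proj_W(v)) · u_1 = 0  (should be 0).
Result: proj_W(v) = (3/19, 9/19, 9/19).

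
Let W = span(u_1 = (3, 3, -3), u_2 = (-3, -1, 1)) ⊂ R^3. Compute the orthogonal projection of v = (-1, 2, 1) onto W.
proj_W(v) = (-1, 1/2, -1/2)

Set up U = [u_1 | ... | u_2] ∈ R^(3×2). The projector onto W = col(U) is P = U (U^T U)^(-1) U^T.
Compute U^T U =
  [27, -15]
  [-15, 11],
and U^T v = (0, 2).
Solve U^T U · c = U^T v for the coefficients: c = (5/12, 3/4). The projection is proj_W(v) = U c.
Check: (v - proj_W(v)) · u_1 = 0  (should be 0).
Check: (v - proj_W(v)) · u_2 = 0  (should be 0).
Result: proj_W(v) = (-1, 1/2, -1/2).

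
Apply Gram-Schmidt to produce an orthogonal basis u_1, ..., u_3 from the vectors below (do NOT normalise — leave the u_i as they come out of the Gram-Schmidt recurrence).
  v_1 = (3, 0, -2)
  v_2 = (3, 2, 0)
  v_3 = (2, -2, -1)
Orthogonal basis:
  u_1 = (3, 0, -2)
  u_2 = (12/13, 2, 18/13)
  u_3 = (7/11, -21/22, 21/22)

Apply the Gram-Schmidt recurrence
  u_1 = v_1
  u_i = v_i − Σ_{j<i} ((v_i · u_j) / (u_j · u_j)) · u_j.

Step by step this gives:
  u_1 = (3, 0, -2)
  u_2 = (12/13, 2, 18/13)
  u_3 = (7/11, -21/22, 21/22)

Orthogonality check:
  u_2 · u_1 = 0 (should be 0)
  u_3 · u_1 = 0 (should be 0)
  u_3 · u_2 = 0 (should be 0)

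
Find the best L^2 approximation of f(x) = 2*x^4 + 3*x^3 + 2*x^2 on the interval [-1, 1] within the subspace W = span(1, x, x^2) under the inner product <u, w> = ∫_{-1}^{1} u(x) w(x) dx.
g(x) = 26*x^2/7 + 9*x/5 - 6/35

The best approximation g ∈ W is the orthogonal projection of f onto W. Writing g = a_0 + a_1 x + a_2 x^2, the coefficients solve the normal equations G · a = b where
  G_{ij} = <φ_i, φ_j> and b_i = <f, φ_i>, with φ_0 = 1, φ_1 = x, φ_2 = x^2.
G =
  [2, 0, 2/3]
  [0, 2/3, 0]
  [2/3, 0, 2/5],
b = (32/15, 6/5, 48/35).
Solving gives a_0 = -6/35, a_1 = 9/5, a_2 = 26/7, so
  g(x) = 26*x^2/7 + 9*x/5 - 6/35.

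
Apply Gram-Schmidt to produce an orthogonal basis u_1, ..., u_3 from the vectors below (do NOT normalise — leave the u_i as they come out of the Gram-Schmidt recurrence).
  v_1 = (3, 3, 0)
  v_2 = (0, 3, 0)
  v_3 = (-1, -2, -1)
Orthogonal basis:
  u_1 = (3, 3, 0)
  u_2 = (-3/2, 3/2, 0)
  u_3 = (0, 0, -1)

Apply the Gram-Schmidt recurrence
  u_1 = v_1
  u_i = v_i − Σ_{j<i} ((v_i · u_j) / (u_j · u_j)) · u_j.

Step by step this gives:
  u_1 = (3, 3, 0)
  u_2 = (-3/2, 3/2, 0)
  u_3 = (0, 0, -1)

Orthogonality check:
  u_2 · u_1 = 0 (should be 0)
  u_3 · u_1 = 0 (should be 0)
  u_3 · u_2 = 0 (should be 0)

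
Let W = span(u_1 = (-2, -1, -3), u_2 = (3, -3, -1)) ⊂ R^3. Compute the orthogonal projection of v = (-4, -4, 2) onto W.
proj_W(v) = (-156/133, -15/133, -157/133)

Set up U = [u_1 | ... | u_2] ∈ R^(3×2). The projector onto W = col(U) is P = U (U^T U)^(-1) U^T.
Compute U^T U =
  [14, 0]
  [0, 19],
and U^T v = (6, -2).
Solve U^T U · c = U^T v for the coefficients: c = (3/7, -2/19). The projection is proj_W(v) = U c.
Check: (v - proj_W(v)) · u_1 = 0  (should be 0).
Check: (v - proj_W(v)) · u_2 = 0  (should be 0).
Result: proj_W(v) = (-156/133, -15/133, -157/133).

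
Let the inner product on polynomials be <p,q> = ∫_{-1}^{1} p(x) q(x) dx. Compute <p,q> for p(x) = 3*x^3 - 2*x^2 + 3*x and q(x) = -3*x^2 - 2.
<p,q> = 76/15

Expand the product: p(x)·q(x) = -9*x^5 + 6*x^4 - 15*x^3 + 4*x^2 - 6*x.
∫_{-1}^{1} of each monomial x^k gives [2/(k+1) if k even, 0 if k odd]. Integrating term-by-term (or equivalently evaluating the antiderivative F(x) = -3*x^6/2 + 6*x^5/5 - 15*x^4/4 + 4*x^3/3 - 3*x^2 at the endpoints):
  F(1) − F(−1) = -343/60 − (-647/60) = 76/15.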